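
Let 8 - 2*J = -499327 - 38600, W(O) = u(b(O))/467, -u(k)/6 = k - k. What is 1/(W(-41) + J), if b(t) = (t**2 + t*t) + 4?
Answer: 2/537935 ≈ 3.7179e-6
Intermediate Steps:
b(t) = 4 + 2*t**2 (b(t) = (t**2 + t**2) + 4 = 2*t**2 + 4 = 4 + 2*t**2)
u(k) = 0 (u(k) = -6*(k - k) = -6*0 = 0)
W(O) = 0 (W(O) = 0/467 = 0*(1/467) = 0)
J = 537935/2 (J = 4 - (-499327 - 38600)/2 = 4 - 1/2*(-537927) = 4 + 537927/2 = 537935/2 ≈ 2.6897e+5)
1/(W(-41) + J) = 1/(0 + 537935/2) = 1/(537935/2) = 2/537935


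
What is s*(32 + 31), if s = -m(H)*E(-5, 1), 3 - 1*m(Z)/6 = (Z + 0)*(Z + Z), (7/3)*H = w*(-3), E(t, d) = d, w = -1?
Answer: 810/7 ≈ 115.71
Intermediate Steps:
H = 9/7 (H = 3*(-1*(-3))/7 = (3/7)*3 = 9/7 ≈ 1.2857)
m(Z) = 18 - 12*Z**2 (m(Z) = 18 - 6*(Z + 0)*(Z + Z) = 18 - 6*Z*2*Z = 18 - 12*Z**2)
s = 90/49 (s = -(18 - 12*(9/7)**2) = -(18 - 12*81/49) = -(18 - 972/49) = -(-90)/49 = -1*(-90/49) = 90/49 ≈ 1.8367)
s*(32 + 31) = 90*(32 + 31)/49 = (90/49)*63 = 810/7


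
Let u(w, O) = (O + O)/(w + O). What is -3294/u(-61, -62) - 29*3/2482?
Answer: -125702859/38471 ≈ -3267.5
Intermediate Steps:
u(w, O) = 2*O/(O + w) (u(w, O) = (2*O)/(O + w) = 2*O/(O + w))
-3294/u(-61, -62) - 29*3/2482 = -3294/(2*(-62)/(-62 - 61)) - 29*3/2482 = -3294/(2*(-62)/(-123)) - 87*1/2482 = -3294/(2*(-62)*(-1/123)) - 87/2482 = -3294/124/123 - 87/2482 = -3294*123/124 - 87/2482 = -202581/62 - 87/2482 = -125702859/38471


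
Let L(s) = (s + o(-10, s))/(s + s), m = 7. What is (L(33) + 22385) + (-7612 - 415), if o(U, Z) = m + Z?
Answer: 947701/66 ≈ 14359.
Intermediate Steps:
o(U, Z) = 7 + Z
L(s) = (7 + 2*s)/(2*s) (L(s) = (s + (7 + s))/(s + s) = (7 + 2*s)/((2*s)) = (7 + 2*s)*(1/(2*s)) = (7 + 2*s)/(2*s))
(L(33) + 22385) + (-7612 - 415) = ((7/2 + 33)/33 + 22385) + (-7612 - 415) = ((1/33)*(73/2) + 22385) - 8027 = (73/66 + 22385) - 8027 = 1477483/66 - 8027 = 947701/66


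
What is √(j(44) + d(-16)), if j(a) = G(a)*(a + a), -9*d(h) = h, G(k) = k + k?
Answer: 4*√4357/3 ≈ 88.010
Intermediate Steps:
G(k) = 2*k
d(h) = -h/9
j(a) = 4*a² (j(a) = (2*a)*(a + a) = (2*a)*(2*a) = 4*a²)
√(j(44) + d(-16)) = √(4*44² - ⅑*(-16)) = √(4*1936 + 16/9) = √(7744 + 16/9) = √(69712/9) = 4*√4357/3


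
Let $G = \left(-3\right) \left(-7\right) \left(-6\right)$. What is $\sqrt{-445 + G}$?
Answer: $i \sqrt{571} \approx 23.896 i$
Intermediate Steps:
$G = -126$ ($G = 21 \left(-6\right) = -126$)
$\sqrt{-445 + G} = \sqrt{-445 - 126} = \sqrt{-571} = i \sqrt{571}$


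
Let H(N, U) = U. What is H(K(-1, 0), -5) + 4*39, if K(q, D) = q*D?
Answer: 151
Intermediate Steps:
K(q, D) = D*q
H(K(-1, 0), -5) + 4*39 = -5 + 4*39 = -5 + 156 = 151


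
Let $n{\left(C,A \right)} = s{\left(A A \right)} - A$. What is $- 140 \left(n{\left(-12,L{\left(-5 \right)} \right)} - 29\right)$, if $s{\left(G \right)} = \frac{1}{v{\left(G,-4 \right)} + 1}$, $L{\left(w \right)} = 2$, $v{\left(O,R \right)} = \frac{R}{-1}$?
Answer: $4312$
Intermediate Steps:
$v{\left(O,R \right)} = - R$ ($v{\left(O,R \right)} = R \left(-1\right) = - R$)
$s{\left(G \right)} = \frac{1}{5}$ ($s{\left(G \right)} = \frac{1}{\left(-1\right) \left(-4\right) + 1} = \frac{1}{4 + 1} = \frac{1}{5}$)
$n{\left(C,A \right)} = \frac{1}{5} - A$
$- 140 \left(n{\left(-12,L{\left(-5 \right)} \right)} - 29\right) = - 140 \left(\left(\frac{1}{5} - 2\right) - 29\right) = - 140 \left(- \frac{9}{5} - 29\right) = \left(-140\right) \left(- \frac{154}{5}\right) = 4312$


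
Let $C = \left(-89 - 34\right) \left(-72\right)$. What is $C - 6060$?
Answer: $2796$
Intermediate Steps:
$C = 8856$ ($C = \left(-123\right) \left(-72\right) = 8856$)
$C - 6060 = 8856 - 6060 = 2796$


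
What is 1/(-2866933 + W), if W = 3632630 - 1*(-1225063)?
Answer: 1/1990760 ≈ 5.0232e-7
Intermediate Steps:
W = 4857693 (W = 3632630 + 1225063 = 4857693)
1/(-2866933 + W) = 1/(-2866933 + 4857693) = 1/1990760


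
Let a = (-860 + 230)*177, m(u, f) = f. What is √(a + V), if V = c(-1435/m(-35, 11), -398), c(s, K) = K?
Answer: 2*I*√27977 ≈ 334.53*I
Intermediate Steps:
a = -111510 (a = -630*177 = -111510)
V = -398
√(a + V) = √(-111510 - 398) = √(-111908) = 2*I*√27977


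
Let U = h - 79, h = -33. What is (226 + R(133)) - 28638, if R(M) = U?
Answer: -28524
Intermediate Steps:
U = -112 (U = -33 - 79 = -112)
R(M) = -112
(226 + R(133)) - 28638 = (226 - 112) - 28638 = 114 - 28638 = -28524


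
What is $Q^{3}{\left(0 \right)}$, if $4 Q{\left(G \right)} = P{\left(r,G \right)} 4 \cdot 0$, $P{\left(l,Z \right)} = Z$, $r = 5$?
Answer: $0$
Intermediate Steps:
$Q{\left(G \right)} = 0$ ($Q{\left(G \right)} = \frac{G 4 \cdot 0}{4} = \frac{4 G 0}{4} = \frac{1}{4} \cdot 0 = 0$)
$Q^{3}{\left(0 \right)} = 0^{3} = 0$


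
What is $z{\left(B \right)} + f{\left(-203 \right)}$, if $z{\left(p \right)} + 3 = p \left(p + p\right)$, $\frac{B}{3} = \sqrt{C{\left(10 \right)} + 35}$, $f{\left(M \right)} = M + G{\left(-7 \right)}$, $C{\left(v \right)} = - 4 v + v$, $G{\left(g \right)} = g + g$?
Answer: $-130$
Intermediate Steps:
$G{\left(g \right)} = 2 g$
$C{\left(v \right)} = - 3 v$
$f{\left(M \right)} = -14 + M$ ($f{\left(M \right)} = M + 2 \left(-7\right) = M - 14 = -14 + M$)
$B = 3 \sqrt{5}$ ($B = 3 \sqrt{\left(-3\right) 10 + 35} = 3 \sqrt{-30 + 35} = 3 \sqrt{5} \approx 6.7082$)
$z{\left(p \right)} = -3 + 2 p^{2}$ ($z{\left(p \right)} = -3 + p \left(p + p\right) = -3 + p 2 p = -3 + 2 p^{2}$)
$z{\left(B \right)} + f{\left(-203 \right)} = \left(-3 + 2 \left(3 \sqrt{5}\right)^{2}\right) - 217 = \left(-3 + 2 \cdot 45\right) - 217 = \left(-3 + 90\right) - 217 = 87 - 217 = -130$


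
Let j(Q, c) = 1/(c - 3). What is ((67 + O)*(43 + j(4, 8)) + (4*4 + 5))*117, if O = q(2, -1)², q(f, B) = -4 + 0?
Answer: 2109861/5 ≈ 4.2197e+5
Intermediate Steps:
q(f, B) = -4
j(Q, c) = 1/(-3 + c)
O = 16 (O = (-4)² = 16)
((67 + O)*(43 + j(4, 8)) + (4*4 + 5))*117 = ((67 + 16)*(43 + 1/(-3 + 8)) + (4*4 + 5))*117 = (83*(43 + 1/5) + (16 + 5))*117 = (83*(43 + ⅕) + 21)*117 = (83*(216/5) + 21)*117 = (17928/5 + 21)*117 = (18033/5)*117 = 2109861/5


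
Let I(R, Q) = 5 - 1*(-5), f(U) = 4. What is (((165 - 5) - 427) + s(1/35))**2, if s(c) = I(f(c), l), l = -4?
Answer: 66049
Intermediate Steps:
I(R, Q) = 10 (I(R, Q) = 5 + 5 = 10)
s(c) = 10
(((165 - 5) - 427) + s(1/35))**2 = (((165 - 5) - 427) + 10)**2 = ((160 - 427) + 10)**2 = (-267 + 10)**2 = (-257)**2 = 66049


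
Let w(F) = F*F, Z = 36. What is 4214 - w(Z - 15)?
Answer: 3773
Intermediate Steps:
w(F) = F²
4214 - w(Z - 15) = 4214 - (36 - 15)² = 4214 - 1*21² = 4214 - 1*441 = 4214 - 441 = 3773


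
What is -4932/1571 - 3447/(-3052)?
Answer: -9637227/4794692 ≈ -2.0100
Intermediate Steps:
-4932/1571 - 3447/(-3052) = -4932*1/1571 - 3447*(-1/3052) = -4932/1571 + 3447/3052 = -9637227/4794692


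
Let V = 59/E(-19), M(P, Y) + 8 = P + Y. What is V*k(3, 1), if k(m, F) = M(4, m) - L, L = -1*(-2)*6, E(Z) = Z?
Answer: 767/19 ≈ 40.368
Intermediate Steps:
M(P, Y) = -8 + P + Y (M(P, Y) = -8 + (P + Y) = -8 + P + Y)
L = 12 (L = 2*6 = 12)
k(m, F) = -16 + m (k(m, F) = (-8 + 4 + m) - 1*12 = (-4 + m) - 12 = -16 + m)
V = -59/19 (V = 59/(-19) = 59*(-1/19) = -59/19 ≈ -3.1053)
V*k(3, 1) = -59*(-16 + 3)/19 = -59/19*(-13) = 767/19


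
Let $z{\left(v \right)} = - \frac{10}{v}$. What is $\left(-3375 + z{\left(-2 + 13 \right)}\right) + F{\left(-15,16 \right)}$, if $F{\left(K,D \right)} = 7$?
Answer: $- \frac{37058}{11} \approx -3368.9$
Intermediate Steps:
$\left(-3375 + z{\left(-2 + 13 \right)}\right) + F{\left(-15,16 \right)} = \left(-3375 - \frac{10}{-2 + 13}\right) + 7 = \left(-3375 - \frac{10}{11}\right) + 7 = - \frac{37135}{11} + 7 = - \frac{37058}{11}$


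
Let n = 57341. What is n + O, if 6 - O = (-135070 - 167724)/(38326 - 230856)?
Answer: 5520357558/96265 ≈ 57345.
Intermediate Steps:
O = 426193/96265 (O = 6 - (-135070 - 167724)/(38326 - 230856) = 6 - (-302794)/(-192530) = 6 - (-302794)*(-1)/192530 = 6 - 1*151397/96265 = 6 - 151397/96265 = 426193/96265 ≈ 4.4273)
n + O = 57341 + 426193/96265 = 5520357558/96265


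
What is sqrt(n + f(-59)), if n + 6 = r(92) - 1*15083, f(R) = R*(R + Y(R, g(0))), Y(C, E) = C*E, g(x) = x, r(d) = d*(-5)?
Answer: 2*I*sqrt(3017) ≈ 109.85*I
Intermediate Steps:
r(d) = -5*d
f(R) = R**2 (f(R) = R*(R + R*0) = R*(R + 0) = R*R = R**2)
n = -15549 (n = -6 + (-5*92 - 1*15083) = -6 + (-460 - 15083) = -6 - 15543 = -15549)
sqrt(n + f(-59)) = sqrt(-15549 + (-59)**2) = sqrt(-15549 + 3481) = sqrt(-12068) = 2*I*sqrt(3017)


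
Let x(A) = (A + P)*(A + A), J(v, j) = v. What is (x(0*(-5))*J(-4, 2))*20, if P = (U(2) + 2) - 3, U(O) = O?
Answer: 0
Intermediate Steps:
P = 1 (P = (2 + 2) - 3 = 4 - 3 = 1)
x(A) = 2*A*(1 + A) (x(A) = (A + 1)*(A + A) = (1 + A)*(2*A) = 2*A*(1 + A))
(x(0*(-5))*J(-4, 2))*20 = ((2*(0*(-5))*(1 + 0*(-5)))*(-4))*20 = ((2*0*(1 + 0))*(-4))*20 = ((2*0*1)*(-4))*20 = (0*(-4))*20 = 0*20 = 0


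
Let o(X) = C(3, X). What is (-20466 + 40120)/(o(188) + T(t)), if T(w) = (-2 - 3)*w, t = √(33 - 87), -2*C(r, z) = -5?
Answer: 1268/35 + 7608*I*√6/35 ≈ 36.229 + 532.45*I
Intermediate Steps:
C(r, z) = 5/2 (C(r, z) = -½*(-5) = 5/2)
o(X) = 5/2
t = 3*I*√6 (t = √(-54) = 3*I*√6 ≈ 7.3485*I)
T(w) = -5*w
(-20466 + 40120)/(o(188) + T(t)) = (-20466 + 40120)/(5/2 - 15*I*√6) = 19654/(5/2 - 15*I*√6)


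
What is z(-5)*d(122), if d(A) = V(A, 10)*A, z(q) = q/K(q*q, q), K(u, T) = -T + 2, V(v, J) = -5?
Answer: 3050/7 ≈ 435.71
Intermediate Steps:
K(u, T) = 2 - T
z(q) = q/(2 - q)
d(A) = -5*A
z(-5)*d(122) = (-1*(-5)/(-2 - 5))*(-5*122) = -1*(-5)/(-7)*(-610) = -1*(-5)*(-⅐)*(-610) = -5/7*(-610) = 3050/7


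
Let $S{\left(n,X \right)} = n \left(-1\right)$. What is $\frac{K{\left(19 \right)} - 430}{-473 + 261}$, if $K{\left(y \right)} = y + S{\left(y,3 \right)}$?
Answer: $\frac{215}{106} \approx 2.0283$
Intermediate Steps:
$S{\left(n,X \right)} = - n$
$K{\left(y \right)} = 0$ ($K{\left(y \right)} = y - y = 0$)
$\frac{K{\left(19 \right)} - 430}{-473 + 261} = \frac{0 - 430}{-473 + 261} = - \frac{430}{-212} = \left(-430\right) \left(- \frac{1}{212}\right) = \frac{215}{106}$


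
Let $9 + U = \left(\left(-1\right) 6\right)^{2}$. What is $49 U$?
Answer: $1323$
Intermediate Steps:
$U = 27$ ($U = -9 + \left(\left(-1\right) 6\right)^{2} = -9 + \left(-6\right)^{2} = -9 + 36 = 27$)
$49 U = 49 \cdot 27 = 1323$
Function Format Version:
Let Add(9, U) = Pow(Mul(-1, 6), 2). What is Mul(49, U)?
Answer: 1323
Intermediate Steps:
U = 27 (U = Add(-9, Pow(Mul(-1, 6), 2)) = Add(-9, Pow(-6, 2)) = Add(-9, 36) = 27)
Mul(49, U) = Mul(49, 27) = 1323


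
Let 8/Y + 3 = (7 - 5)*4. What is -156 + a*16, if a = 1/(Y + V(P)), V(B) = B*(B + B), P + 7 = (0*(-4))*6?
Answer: -38804/249 ≈ -155.84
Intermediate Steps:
Y = 8/5 (Y = 8/(-3 + (7 - 5)*4) = 8/(-3 + 2*4) = 8/(-3 + 8) = 8/5 ≈ 1.6000)
P = -7 (P = -7 + (0*(-4))*6 = -7 + 0*6 = -7 + 0 = -7)
V(B) = 2*B**2 (V(B) = B*(2*B) = 2*B**2)
a = 5/498 (a = 1/(8/5 + 2*(-7)**2) = 1/(8/5 + 2*49) = 1/(8/5 + 98) = 1/(498/5) = 5/498 ≈ 0.010040)
-156 + a*16 = -156 + (5/498)*16 = -156 + 40/249 = -38804/249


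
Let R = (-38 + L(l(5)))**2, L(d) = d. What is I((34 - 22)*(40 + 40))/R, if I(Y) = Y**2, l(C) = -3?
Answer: 921600/1681 ≈ 548.25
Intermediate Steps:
R = 1681 (R = (-38 - 3)**2 = (-41)**2 = 1681)
I((34 - 22)*(40 + 40))/R = ((34 - 22)*(40 + 40))**2/1681 = (12*80)**2*(1/1681) = 960**2*(1/1681) = 921600*(1/1681) = 921600/1681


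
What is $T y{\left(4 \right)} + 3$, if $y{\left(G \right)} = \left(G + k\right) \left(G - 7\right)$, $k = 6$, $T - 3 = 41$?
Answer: $-1317$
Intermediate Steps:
$T = 44$ ($T = 3 + 41 = 44$)
$y{\left(G \right)} = \left(-7 + G\right) \left(6 + G\right)$ ($y{\left(G \right)} = \left(G + 6\right) \left(G - 7\right) = \left(6 + G\right) \left(-7 + G\right) = \left(-7 + G\right) \left(6 + G\right)$)
$T y{\left(4 \right)} + 3 = 44 \left(-42 + 4^{2} - 4\right) + 3 = 44 \left(-42 + 16 - 4\right) + 3 = 44 \left(-30\right) + 3 = -1320 + 3 = -1317$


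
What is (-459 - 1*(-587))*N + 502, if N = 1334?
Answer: 171254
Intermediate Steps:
(-459 - 1*(-587))*N + 502 = (-459 - 1*(-587))*1334 + 502 = (-459 + 587)*1334 + 502 = 128*1334 + 502 = 170752 + 502 = 171254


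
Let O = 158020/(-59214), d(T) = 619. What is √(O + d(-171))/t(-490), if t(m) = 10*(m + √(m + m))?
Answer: -√540260334861/145666440 - I*√2701301674305/5098325400 ≈ -0.0050459 - 0.00032237*I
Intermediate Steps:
t(m) = 10*m + 10*√2*√m (t(m) = 10*(m + √(2*m)) = 10*(m + √2*√m) = 10*m + 10*√2*√m)
O = -79010/29607 (O = 158020*(-1/59214) = -79010/29607 ≈ -2.6686)
√(O + d(-171))/t(-490) = √(-79010/29607 + 619)/(10*(-490) + 10*√2*√(-490)) = √(18247723/29607)/(-4900 + 10*√2*(7*I*√10)) = (√540260334861/29607)/(-4900 + 140*I*√5) = √540260334861/(29607*(-4900 + 140*I*√5))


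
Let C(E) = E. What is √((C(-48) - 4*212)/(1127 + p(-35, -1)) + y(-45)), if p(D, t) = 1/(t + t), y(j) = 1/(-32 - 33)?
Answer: I*√17387854185/146445 ≈ 0.90043*I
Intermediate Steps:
y(j) = -1/65 (y(j) = 1/(-65) = -1/65)
p(D, t) = 1/(2*t)
√((C(-48) - 4*212)/(1127 + p(-35, -1)) + y(-45)) = √((-48 - 4*212)/(1127 + (½)/(-1)) - 1/65) = √((-48 - 848)/(1127 + (½)*(-1)) - 1/65) = √(-896/(1127 - ½) - 1/65) = √(-896/2253/2 - 1/65) = √(-896*2/2253 - 1/65) = √(-1792/2253 - 1/65) = √(-118733/146445) = I*√17387854185/146445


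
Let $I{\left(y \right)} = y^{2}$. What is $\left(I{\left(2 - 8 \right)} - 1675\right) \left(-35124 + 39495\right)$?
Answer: $-7164069$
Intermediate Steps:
$\left(I{\left(2 - 8 \right)} - 1675\right) \left(-35124 + 39495\right) = \left(\left(2 - 8\right)^{2} - 1675\right) \left(-35124 + 39495\right) = \left(\left(2 - 8\right)^{2} - 1675\right) 4371 = \left(\left(-6\right)^{2} - 1675\right) 4371 = \left(36 - 1675\right) 4371 = \left(-1639\right) 4371 = -7164069$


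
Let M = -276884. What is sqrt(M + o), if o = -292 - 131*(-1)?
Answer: I*sqrt(277045) ≈ 526.35*I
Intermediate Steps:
o = -161 (o = -292 + 131 = -161)
sqrt(M + o) = sqrt(-276884 - 161) = sqrt(-277045) = I*sqrt(277045)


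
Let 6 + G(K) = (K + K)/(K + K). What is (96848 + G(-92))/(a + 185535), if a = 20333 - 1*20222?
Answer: 32281/61882 ≈ 0.52165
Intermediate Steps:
a = 111 (a = 20333 - 20222 = 111)
G(K) = -5 (G(K) = -6 + (K + K)/(K + K) = -6 + (2*K)/((2*K)) = -6 + (2*K)*(1/(2*K)) = -6 + 1 = -5)
(96848 + G(-92))/(a + 185535) = (96848 - 5)/(111 + 185535) = 96843/185646 = 96843*(1/185646) = 32281/61882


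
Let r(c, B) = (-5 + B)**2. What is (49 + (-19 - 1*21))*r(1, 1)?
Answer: 144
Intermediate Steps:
(49 + (-19 - 1*21))*r(1, 1) = (49 + (-19 - 1*21))*(-5 + 1)**2 = (49 + (-19 - 21))*(-4)**2 = (49 - 40)*16 = 9*16 = 144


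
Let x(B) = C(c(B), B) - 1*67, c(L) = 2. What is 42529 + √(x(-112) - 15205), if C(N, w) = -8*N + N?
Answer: 42529 + I*√15286 ≈ 42529.0 + 123.64*I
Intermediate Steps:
C(N, w) = -7*N
x(B) = -81 (x(B) = -7*2 - 1*67 = -14 - 67 = -81)
42529 + √(x(-112) - 15205) = 42529 + √(-81 - 15205) = 42529 + √(-15286) = 42529 + I*√15286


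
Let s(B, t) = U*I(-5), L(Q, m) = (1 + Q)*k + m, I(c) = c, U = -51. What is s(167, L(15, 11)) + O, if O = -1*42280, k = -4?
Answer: -42025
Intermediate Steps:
L(Q, m) = -4 + m - 4*Q (L(Q, m) = (1 + Q)*(-4) + m = (-4 - 4*Q) + m = -4 + m - 4*Q)
s(B, t) = 255 (s(B, t) = -51*(-5) = 255)
O = -42280
s(167, L(15, 11)) + O = 255 - 42280 = -42025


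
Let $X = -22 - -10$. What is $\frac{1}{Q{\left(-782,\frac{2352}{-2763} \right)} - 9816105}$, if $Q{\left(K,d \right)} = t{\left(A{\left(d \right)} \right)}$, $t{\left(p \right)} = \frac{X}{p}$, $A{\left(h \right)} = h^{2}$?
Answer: $- \frac{153664}{1508384503443} \approx -1.0187 \cdot 10^{-7}$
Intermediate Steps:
$X = -12$ ($X = -22 + 10 = -12$)
$t{\left(p \right)} = - \frac{12}{p}$
$Q{\left(K,d \right)} = - \frac{12}{d^{2}}$
$\frac{1}{Q{\left(-782,\frac{2352}{-2763} \right)} - 9816105} = \frac{1}{- \frac{12}{\frac{614656}{848241}} - 9816105} = \frac{1}{\left(-12\right) \frac{848241}{614656} - 9816105} = \frac{1}{- \frac{2544723}{153664} - 9816105} = \frac{1}{- \frac{1508384503443}{153664}} = - \frac{153664}{1508384503443}$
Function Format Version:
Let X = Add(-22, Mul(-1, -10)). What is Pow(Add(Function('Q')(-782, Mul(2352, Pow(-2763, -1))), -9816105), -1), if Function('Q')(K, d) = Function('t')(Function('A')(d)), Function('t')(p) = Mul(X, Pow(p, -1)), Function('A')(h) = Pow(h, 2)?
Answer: Rational(-153664, 1508384503443) ≈ -1.0187e-7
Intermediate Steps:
X = -12 (X = Add(-22, 10) = -12)
Function('t')(p) = Mul(-12, Pow(p, -1))
Function('Q')(K, d) = Mul(-12, Pow(d, -2)) (Function('Q')(K, d) = Mul(-12, Pow(Pow(d, 2), -1)) = Mul(-12, Pow(d, -2)))
Pow(Add(Function('Q')(-782, Mul(2352, Pow(-2763, -1))), -9816105), -1) = Pow(Add(Mul(-12, Pow(Mul(2352, Pow(-2763, -1)), -2)), -9816105), -1) = Pow(Add(Mul(-12, Pow(Mul(2352, Rational(-1, 2763)), -2)), -9816105), -1) = Pow(Add(Mul(-12, Pow(Rational(-784, 921), -2)), -9816105), -1) = Pow(Add(Mul(-12, Rational(848241, 614656)), -9816105), -1) = Pow(Add(Rational(-2544723, 153664), -9816105), -1) = Pow(Rational(-1508384503443, 153664), -1) = Rational(-153664, 1508384503443)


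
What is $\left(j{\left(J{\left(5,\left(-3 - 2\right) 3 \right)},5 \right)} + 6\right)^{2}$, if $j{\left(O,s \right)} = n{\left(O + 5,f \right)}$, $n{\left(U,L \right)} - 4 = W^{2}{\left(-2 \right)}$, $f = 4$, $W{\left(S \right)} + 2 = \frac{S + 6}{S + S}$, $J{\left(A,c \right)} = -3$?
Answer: $361$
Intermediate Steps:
$W{\left(S \right)} = -2 + \frac{6 + S}{2 S}$ ($W{\left(S \right)} = -2 + \frac{S + 6}{S + S} = -2 + \frac{6 + S}{2 S}$)
$n{\left(U,L \right)} = 13$ ($n{\left(U,L \right)} = 4 + \left(- \frac{3}{2} + \frac{3}{-2}\right)^{2} = 4 + \left(- \frac{3}{2} + 3 \left(- \frac{1}{2}\right)\right)^{2} = 4 + \left(- \frac{3}{2} - \frac{3}{2}\right)^{2} = 4 + \left(-3\right)^{2} = 4 + 9 = 13$)
$j{\left(O,s \right)} = 13$
$\left(j{\left(J{\left(5,\left(-3 - 2\right) 3 \right)},5 \right)} + 6\right)^{2} = \left(13 + 6\right)^{2} = 19^{2} = 361$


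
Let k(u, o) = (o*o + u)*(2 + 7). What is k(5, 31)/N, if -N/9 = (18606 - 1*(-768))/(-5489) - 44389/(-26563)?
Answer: 140846960562/270980341 ≈ 519.77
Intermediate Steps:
N = 2438823069/145804307 (N = -9*((18606 - 1*(-768))/(-5489) - 44389/(-26563)) = -9*((18606 + 768)*(-1/5489) - 44389*(-1/26563)) = -9*(19374*(-1/5489) + 44389/26563) = -9*(-19374/5489 + 44389/26563) = -9*(-270980341/145804307) = 2438823069/145804307 ≈ 16.727)
k(u, o) = 9*u + 9*o**2 (k(u, o) = (o**2 + u)*9 = (u + o**2)*9 = 9*u + 9*o**2)
k(5, 31)/N = (9*5 + 9*31**2)/(2438823069/145804307) = (45 + 9*961)*(145804307/2438823069) = (45 + 8649)*(145804307/2438823069) = 8694*(145804307/2438823069) = 140846960562/270980341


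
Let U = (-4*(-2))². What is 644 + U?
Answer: 708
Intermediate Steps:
U = 64 (U = 8² = 64)
644 + U = 644 + 64 = 708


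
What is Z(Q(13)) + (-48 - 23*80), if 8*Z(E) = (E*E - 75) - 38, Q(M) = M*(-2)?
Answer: -14541/8 ≈ -1817.6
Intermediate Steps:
Q(M) = -2*M
Z(E) = -113/8 + E²/8 (Z(E) = ((E*E - 75) - 38)/8 = ((E² - 75) - 38)/8 = ((-75 + E²) - 38)/8 = (-113 + E²)/8 = -113/8 + E²/8)
Z(Q(13)) + (-48 - 23*80) = (-113/8 + (-2*13)²/8) + (-48 - 23*80) = (-113/8 + (⅛)*(-26)²) + (-48 - 1840) = (-113/8 + (⅛)*676) - 1888 = (-113/8 + 169/2) - 1888 = 563/8 - 1888 = -14541/8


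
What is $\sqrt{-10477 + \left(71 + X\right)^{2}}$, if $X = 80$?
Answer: $2 \sqrt{3081} \approx 111.01$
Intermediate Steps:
$\sqrt{-10477 + \left(71 + X\right)^{2}} = \sqrt{-10477 + \left(71 + 80\right)^{2}} = \sqrt{-10477 + 151^{2}} = \sqrt{-10477 + 22801} = \sqrt{12324} = 2 \sqrt{3081}$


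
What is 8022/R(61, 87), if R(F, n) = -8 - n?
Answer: -8022/95 ≈ -84.442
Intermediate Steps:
8022/R(61, 87) = 8022/(-8 - 1*87) = 8022/(-8 - 87) = 8022/(-95) = 8022*(-1/95) = -8022/95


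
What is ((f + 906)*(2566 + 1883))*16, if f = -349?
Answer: 39649488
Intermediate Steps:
((f + 906)*(2566 + 1883))*16 = ((-349 + 906)*(2566 + 1883))*16 = (557*4449)*16 = 2478093*16 = 39649488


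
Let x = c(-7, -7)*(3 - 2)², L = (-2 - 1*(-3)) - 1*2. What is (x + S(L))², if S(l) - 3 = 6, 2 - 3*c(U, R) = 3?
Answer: 676/9 ≈ 75.111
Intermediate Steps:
c(U, R) = -⅓ (c(U, R) = ⅔ - ⅓*3 = ⅔ - 1 = -⅓)
L = -1 (L = (-2 + 3) - 2 = 1 - 2 = -1)
S(l) = 9 (S(l) = 3 + 6 = 9)
x = -⅓ (x = -(3 - 2)²/3 = -⅓*1² = -⅓*1 = -⅓ ≈ -0.33333)
(x + S(L))² = (-⅓ + 9)² = (26/3)² = 676/9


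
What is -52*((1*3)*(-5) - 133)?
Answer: 7696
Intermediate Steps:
-52*((1*3)*(-5) - 133) = -52*(3*(-5) - 133) = -52*(-15 - 133) = -52*(-148) = 7696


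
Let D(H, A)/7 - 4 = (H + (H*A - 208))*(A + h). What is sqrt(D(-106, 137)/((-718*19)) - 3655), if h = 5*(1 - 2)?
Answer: I*sqrt(123300058877)/6821 ≈ 51.479*I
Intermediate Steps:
h = -5 (h = 5*(-1) = -5)
D(H, A) = 28 + 7*(-5 + A)*(-208 + H + A*H) (D(H, A) = 28 + 7*((H + (H*A - 208))*(A - 5)) = 28 + 7*((H + (A*H - 208))*(-5 + A)) = 28 + 7*((H + (-208 + A*H))*(-5 + A)) = 28 + 7*((-208 + H + A*H)*(-5 + A)) = 28 + 7*((-5 + A)*(-208 + H + A*H)) = 28 + 7*(-5 + A)*(-208 + H + A*H))
sqrt(D(-106, 137)/((-718*19)) - 3655) = sqrt((7308 - 1456*137 - 35*(-106) - 28*137*(-106) + 7*(-106)*137**2)/((-718*19)) - 3655) = sqrt((7308 - 199472 + 3710 + 406616 + 7*(-106)*18769)/(-13642) - 3655) = sqrt((7308 - 199472 + 3710 + 406616 - 13926598)*(-1/13642) - 3655) = sqrt(-13708436*(-1/13642) - 3655) = sqrt(6854218/6821 - 3655) = sqrt(-18076537/6821) = I*sqrt(123300058877)/6821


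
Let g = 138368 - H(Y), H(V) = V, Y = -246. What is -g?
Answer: -138614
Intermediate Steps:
g = 138614 (g = 138368 - 1*(-246) = 138368 + 246 = 138614)
-g = -1*138614 = -138614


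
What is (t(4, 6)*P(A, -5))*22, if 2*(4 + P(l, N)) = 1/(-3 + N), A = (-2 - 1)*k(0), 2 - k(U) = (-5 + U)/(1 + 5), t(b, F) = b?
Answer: -715/2 ≈ -357.50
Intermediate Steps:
k(U) = 17/6 - U/6 (k(U) = 2 - (-5 + U)/(1 + 5) = 2 - (-5 + U)/6 = 2 - (-⅚ + U/6) = 2 + (⅚ - U/6) = 17/6 - U/6)
A = -17/2 (A = (-2 - 1)*(17/6 - ⅙*0) = -3*(17/6 + 0) = -3*17/6 = -17/2 ≈ -8.5000)
P(l, N) = -4 + 1/(2*(-3 + N))
(t(4, 6)*P(A, -5))*22 = (4*((25 - 8*(-5))/(2*(-3 - 5))))*22 = (4*((½)*(25 + 40)/(-8)))*22 = (4*((½)*(-⅛)*65))*22 = (4*(-65/16))*22 = -65/4*22 = -715/2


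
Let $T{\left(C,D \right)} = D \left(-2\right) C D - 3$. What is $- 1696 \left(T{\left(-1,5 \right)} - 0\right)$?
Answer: $-79712$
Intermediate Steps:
$T{\left(C,D \right)} = -3 - 2 C D^{2}$ ($T{\left(C,D \right)} = - 2 D C D - 3 = - 2 C D D - 3 = - 2 C D^{2} - 3 = -3 - 2 C D^{2}$)
$- 1696 \left(T{\left(-1,5 \right)} - 0\right) = - 1696 \left(\left(-3 - - 2 \cdot 5^{2}\right) - 0\right) = - 1696 \left(\left(-3 - \left(-2\right) 25\right) + 0\right) = - 1696 \left(\left(-3 + 50\right) + 0\right) = - 1696 \left(47 + 0\right) = \left(-1696\right) 47 = -79712$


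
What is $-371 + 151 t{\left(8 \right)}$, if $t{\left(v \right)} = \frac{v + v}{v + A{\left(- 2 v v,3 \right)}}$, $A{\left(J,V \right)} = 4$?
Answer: $- \frac{509}{3} \approx -169.67$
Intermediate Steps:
$t{\left(v \right)} = \frac{2 v}{4 + v}$ ($t{\left(v \right)} = \frac{v + v}{v + 4} = \frac{2 v}{4 + v}$)
$-371 + 151 t{\left(8 \right)} = -371 + 151 \cdot 2 \cdot 8 \frac{1}{4 + 8} = -371 + 151 \cdot 2 \cdot 8 \cdot \frac{1}{12} = -371 + 151 \cdot \frac{4}{3} = -371 + \frac{604}{3} = - \frac{509}{3}$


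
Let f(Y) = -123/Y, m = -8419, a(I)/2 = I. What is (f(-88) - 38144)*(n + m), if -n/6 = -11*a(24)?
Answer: 17625238799/88 ≈ 2.0029e+8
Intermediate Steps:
a(I) = 2*I
n = 3168 (n = -(-66)*2*24 = -(-66)*48 = -6*(-528) = 3168)
(f(-88) - 38144)*(n + m) = (-123/(-88) - 38144)*(3168 - 8419) = (-123*(-1/88) - 38144)*(-5251) = (123/88 - 38144)*(-5251) = -3356549/88*(-5251) = 17625238799/88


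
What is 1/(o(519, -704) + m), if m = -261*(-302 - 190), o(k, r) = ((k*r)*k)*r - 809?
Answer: 1/133499748979 ≈ 7.4906e-12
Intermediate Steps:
o(k, r) = -809 + k²*r² (o(k, r) = (r*k²)*r - 809 = k²*r² - 809 = -809 + k²*r²)
m = 128412 (m = -261*(-492) = 128412)
1/(o(519, -704) + m) = 1/((-809 + 519²*(-704)²) + 128412) = 1/((-809 + 269361*495616) + 128412) = 1/((-809 + 133499621376) + 128412) = 1/(133499620567 + 128412) = 1/133499748979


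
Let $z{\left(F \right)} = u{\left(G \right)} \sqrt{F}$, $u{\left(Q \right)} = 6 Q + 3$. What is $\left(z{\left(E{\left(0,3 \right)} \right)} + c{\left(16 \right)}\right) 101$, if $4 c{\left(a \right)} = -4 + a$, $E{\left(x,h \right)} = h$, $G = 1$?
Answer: $303 + 909 \sqrt{3} \approx 1877.4$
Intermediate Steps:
$c{\left(a \right)} = -1 + \frac{a}{4}$ ($c{\left(a \right)} = \frac{-4 + a}{4} = -1 + \frac{a}{4}$)
$u{\left(Q \right)} = 3 + 6 Q$
$z{\left(F \right)} = 9 \sqrt{F}$ ($z{\left(F \right)} = \left(3 + 6 \cdot 1\right) \sqrt{F} = \left(3 + 6\right) \sqrt{F} = 9 \sqrt{F}$)
$\left(z{\left(E{\left(0,3 \right)} \right)} + c{\left(16 \right)}\right) 101 = \left(9 \sqrt{3} + \left(-1 + \frac{1}{4} \cdot 16\right)\right) 101 = \left(9 \sqrt{3} + \left(-1 + 4\right)\right) 101 = \left(9 \sqrt{3} + 3\right) 101 = \left(3 + 9 \sqrt{3}\right) 101 = 303 + 909 \sqrt{3}$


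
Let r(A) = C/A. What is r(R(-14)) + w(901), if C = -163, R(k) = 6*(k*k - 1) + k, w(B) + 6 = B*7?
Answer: 7283793/1156 ≈ 6300.9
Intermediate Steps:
w(B) = -6 + 7*B (w(B) = -6 + B*7 = -6 + 7*B)
R(k) = -6 + k + 6*k² (R(k) = 6*(k² - 1) + k = 6*(-1 + k²) + k = (-6 + 6*k²) + k = -6 + k + 6*k²)
r(A) = -163/A
r(R(-14)) + w(901) = -163/(-6 - 14 + 6*(-14)²) + (-6 + 7*901) = -163/(-6 - 14 + 6*196) + (-6 + 6307) = -163/(-6 - 14 + 1176) + 6301 = -163/1156 + 6301 = 7283793/1156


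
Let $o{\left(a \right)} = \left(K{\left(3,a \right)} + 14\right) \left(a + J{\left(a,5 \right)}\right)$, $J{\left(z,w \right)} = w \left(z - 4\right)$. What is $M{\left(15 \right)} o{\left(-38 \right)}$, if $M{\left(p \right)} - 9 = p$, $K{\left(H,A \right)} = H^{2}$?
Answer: $-136896$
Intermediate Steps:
$J{\left(z,w \right)} = w \left(-4 + z\right)$
$M{\left(p \right)} = 9 + p$
$o{\left(a \right)} = -460 + 138 a$ ($o{\left(a \right)} = \left(3^{2} + 14\right) \left(a + 5 \left(-4 + a\right)\right) = \left(9 + 14\right) \left(a + \left(-20 + 5 a\right)\right) = 23 \left(-20 + 6 a\right) = -460 + 138 a$)
$M{\left(15 \right)} o{\left(-38 \right)} = \left(9 + 15\right) \left(-460 + 138 \left(-38\right)\right) = 24 \left(-460 - 5244\right) = 24 \left(-5704\right) = -136896$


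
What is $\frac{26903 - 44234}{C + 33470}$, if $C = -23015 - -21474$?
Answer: $- \frac{5777}{10643} \approx -0.5428$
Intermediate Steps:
$C = -1541$ ($C = -23015 + 21474 = -1541$)
$\frac{26903 - 44234}{C + 33470} = \frac{26903 - 44234}{-1541 + 33470} = - \frac{17331}{31929} = \left(-17331\right) \frac{1}{31929} = - \frac{5777}{10643}$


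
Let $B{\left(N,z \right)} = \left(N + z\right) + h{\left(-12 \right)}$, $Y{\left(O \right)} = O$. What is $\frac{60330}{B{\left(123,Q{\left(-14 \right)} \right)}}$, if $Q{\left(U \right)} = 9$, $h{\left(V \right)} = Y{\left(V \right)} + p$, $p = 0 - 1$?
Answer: $\frac{60330}{119} \approx 506.97$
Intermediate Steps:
$p = -1$
$h{\left(V \right)} = -1 + V$ ($h{\left(V \right)} = V - 1 = -1 + V$)
$B{\left(N,z \right)} = -13 + N + z$ ($B{\left(N,z \right)} = \left(N + z\right) - 13 = -13 + N + z$)
$\frac{60330}{B{\left(123,Q{\left(-14 \right)} \right)}} = \frac{60330}{-13 + 123 + 9} = \frac{60330}{119}$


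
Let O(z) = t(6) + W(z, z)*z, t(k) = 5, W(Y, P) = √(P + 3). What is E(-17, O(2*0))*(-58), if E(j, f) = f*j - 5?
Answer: 5220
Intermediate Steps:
W(Y, P) = √(3 + P)
O(z) = 5 + z*√(3 + z) (O(z) = 5 + √(3 + z)*z = 5 + z*√(3 + z))
E(j, f) = -5 + f*j
E(-17, O(2*0))*(-58) = (-5 + (5 + (2*0)*√(3 + 2*0))*(-17))*(-58) = (-5 + (5 + 0*√(3 + 0))*(-17))*(-58) = (-5 + (5 + 0*√3)*(-17))*(-58) = (-5 + (5 + 0)*(-17))*(-58) = (-5 + 5*(-17))*(-58) = (-5 - 85)*(-58) = -90*(-58) = 5220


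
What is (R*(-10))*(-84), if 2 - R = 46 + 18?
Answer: -52080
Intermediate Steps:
R = -62 (R = 2 - (46 + 18) = 2 - 1*64 = 2 - 64 = -62)
(R*(-10))*(-84) = -62*(-10)*(-84) = 620*(-84) = -52080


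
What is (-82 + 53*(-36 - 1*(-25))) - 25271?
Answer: -25936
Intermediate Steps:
(-82 + 53*(-36 - 1*(-25))) - 25271 = (-82 + 53*(-36 + 25)) - 25271 = (-82 + 53*(-11)) - 25271 = (-82 - 583) - 25271 = -665 - 25271 = -25936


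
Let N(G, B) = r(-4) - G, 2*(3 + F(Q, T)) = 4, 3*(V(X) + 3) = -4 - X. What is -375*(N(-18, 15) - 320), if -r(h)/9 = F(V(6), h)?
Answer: 109875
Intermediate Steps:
V(X) = -13/3 - X/3 (V(X) = -3 + (-4 - X)/3 = -3 + (-4/3 - X/3) = -13/3 - X/3)
F(Q, T) = -1 (F(Q, T) = -3 + (½)*4 = -3 + 2 = -1)
r(h) = 9 (r(h) = -9*(-1) = 9)
N(G, B) = 9 - G
-375*(N(-18, 15) - 320) = -375*((9 - 1*(-18)) - 320) = -375*((9 + 18) - 320) = -375*(27 - 320) = -375*(-293) = 109875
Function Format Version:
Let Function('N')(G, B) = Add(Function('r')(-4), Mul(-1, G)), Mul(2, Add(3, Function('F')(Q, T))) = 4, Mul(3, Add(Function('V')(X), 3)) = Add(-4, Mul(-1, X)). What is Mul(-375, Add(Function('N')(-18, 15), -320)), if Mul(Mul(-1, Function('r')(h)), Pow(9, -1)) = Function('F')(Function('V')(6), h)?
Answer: 109875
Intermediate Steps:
Function('V')(X) = Add(Rational(-13, 3), Mul(Rational(-1, 3), X)) (Function('V')(X) = Add(-3, Mul(Rational(1, 3), Add(-4, Mul(-1, X)))) = Add(-3, Add(Rational(-4, 3), Mul(Rational(-1, 3), X))) = Add(Rational(-13, 3), Mul(Rational(-1, 3), X)))
Function('F')(Q, T) = -1 (Function('F')(Q, T) = Add(-3, Mul(Rational(1, 2), 4)) = Add(-3, 2) = -1)
Function('r')(h) = 9 (Function('r')(h) = Mul(-9, -1) = 9)
Function('N')(G, B) = Add(9, Mul(-1, G))
Mul(-375, Add(Function('N')(-18, 15), -320)) = Mul(-375, Add(Add(9, Mul(-1, -18)), -320)) = Mul(-375, Add(Add(9, 18), -320)) = Mul(-375, Add(27, -320)) = Mul(-375, -293) = 109875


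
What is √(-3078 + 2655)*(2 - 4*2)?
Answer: -18*I*√47 ≈ -123.4*I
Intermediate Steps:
√(-3078 + 2655)*(2 - 4*2) = √(-423)*(2 - 8) = (3*I*√47)*(-6) = -18*I*√47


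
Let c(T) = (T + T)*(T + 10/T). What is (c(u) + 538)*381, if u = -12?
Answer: 322326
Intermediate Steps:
c(T) = 2*T*(T + 10/T) (c(T) = (2*T)*(T + 10/T) = 2*T*(T + 10/T))
(c(u) + 538)*381 = ((20 + 2*(-12)²) + 538)*381 = ((20 + 2*144) + 538)*381 = ((20 + 288) + 538)*381 = (308 + 538)*381 = 846*381 = 322326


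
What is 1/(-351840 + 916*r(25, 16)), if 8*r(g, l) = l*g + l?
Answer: -1/304208 ≈ -3.2872e-6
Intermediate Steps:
r(g, l) = l/8 + g*l/8 (r(g, l) = (l*g + l)/8 = (g*l + l)/8 = (l + g*l)/8 = l/8 + g*l/8)
1/(-351840 + 916*r(25, 16)) = 1/(-351840 + 916*((⅛)*16*(1 + 25))) = 1/(-351840 + 916*((⅛)*16*26)) = 1/(-351840 + 916*52) = 1/(-351840 + 47632) = 1/(-304208) = -1/304208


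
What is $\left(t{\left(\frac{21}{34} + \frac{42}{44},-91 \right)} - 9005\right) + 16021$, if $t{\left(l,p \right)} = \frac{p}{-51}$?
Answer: $\frac{357907}{51} \approx 7017.8$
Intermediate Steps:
$t{\left(l,p \right)} = - \frac{p}{51}$ ($t{\left(l,p \right)} = p \left(- \frac{1}{51}\right) = - \frac{p}{51}$)
$\left(t{\left(\frac{21}{34} + \frac{42}{44},-91 \right)} - 9005\right) + 16021 = \left(\left(- \frac{1}{51}\right) \left(-91\right) - 9005\right) + 16021 = \left(\frac{91}{51} - 9005\right) + 16021 = - \frac{459164}{51} + 16021 = \frac{357907}{51}$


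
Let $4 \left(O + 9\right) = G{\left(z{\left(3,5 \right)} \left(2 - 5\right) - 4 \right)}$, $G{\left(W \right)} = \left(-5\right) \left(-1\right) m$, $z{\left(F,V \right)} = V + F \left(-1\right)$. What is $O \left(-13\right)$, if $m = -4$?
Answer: $182$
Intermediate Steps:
$z{\left(F,V \right)} = V - F$
$G{\left(W \right)} = -20$ ($G{\left(W \right)} = \left(-5\right) \left(-1\right) \left(-4\right) = 5 \left(-4\right) = -20$)
$O = -14$ ($O = -9 + \frac{1}{4} \left(-20\right) = -9 - 5 = -14$)
$O \left(-13\right) = \left(-14\right) \left(-13\right) = 182$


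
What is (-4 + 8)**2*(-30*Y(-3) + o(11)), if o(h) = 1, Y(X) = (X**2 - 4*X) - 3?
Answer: -8624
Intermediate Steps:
Y(X) = -3 + X**2 - 4*X
(-4 + 8)**2*(-30*Y(-3) + o(11)) = (-4 + 8)**2*(-30*(-3 + (-3)**2 - 4*(-3)) + 1) = 4**2*(-30*(-3 + 9 + 12) + 1) = 16*(-30*18 + 1) = 16*(-540 + 1) = 16*(-539) = -8624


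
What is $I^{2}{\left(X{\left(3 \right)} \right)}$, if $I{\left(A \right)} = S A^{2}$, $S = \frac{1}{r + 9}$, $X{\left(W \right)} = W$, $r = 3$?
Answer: $\frac{9}{16} \approx 0.5625$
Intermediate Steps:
$S = \frac{1}{12}$ ($S = \frac{1}{3 + 9} = \frac{1}{12} \approx 0.083333$)
$I{\left(A \right)} = \frac{A^{2}}{12}$
$I^{2}{\left(X{\left(3 \right)} \right)} = \left(\frac{3^{2}}{12}\right)^{2} = \left(\frac{1}{12} \cdot 9\right)^{2} = \left(\frac{3}{4}\right)^{2} = \frac{9}{16}$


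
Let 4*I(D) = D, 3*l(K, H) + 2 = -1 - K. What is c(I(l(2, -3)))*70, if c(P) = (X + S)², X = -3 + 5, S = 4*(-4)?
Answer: 13720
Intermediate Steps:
l(K, H) = -1 - K/3 (l(K, H) = -⅔ + (-1 - K)/3 = -⅔ + (-⅓ - K/3) = -1 - K/3)
S = -16
I(D) = D/4
X = 2
c(P) = 196 (c(P) = (2 - 16)² = (-14)² = 196)
c(I(l(2, -3)))*70 = 196*70 = 13720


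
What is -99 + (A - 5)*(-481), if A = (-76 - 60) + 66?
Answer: 35976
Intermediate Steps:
A = -70 (A = -136 + 66 = -70)
-99 + (A - 5)*(-481) = -99 + (-70 - 5)*(-481) = -99 - 75*(-481) = -99 + 36075 = 35976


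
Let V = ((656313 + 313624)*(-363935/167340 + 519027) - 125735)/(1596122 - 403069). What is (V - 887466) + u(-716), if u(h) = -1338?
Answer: -18640639244694883/39929097804 ≈ -4.6684e+5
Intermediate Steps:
V = 16848502599891533/39929097804 (V = (969937*(-363935*1/167340 + 519027) - 125735)/1193053 = (969937*(-72787/33468 + 519027) - 125735)*(1/1193053) = (969937*(17370722849/33468) - 125735)*(1/1193053) = (16848506807990513/33468 - 125735)*(1/1193053) = (16848502599891533/33468)*(1/1193053) = 16848502599891533/39929097804 ≈ 4.2196e+5)
(V - 887466) + u(-716) = (16848502599891533/39929097804 - 887466) - 1338 = -18587214111833131/39929097804 - 1338 = -18640639244694883/39929097804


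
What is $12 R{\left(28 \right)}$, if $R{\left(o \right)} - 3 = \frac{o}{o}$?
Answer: $48$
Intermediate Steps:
$R{\left(o \right)} = 4$ ($R{\left(o \right)} = 3 + \frac{o}{o} = 3 + 1 = 4$)
$12 R{\left(28 \right)} = 12 \cdot 4 = 48$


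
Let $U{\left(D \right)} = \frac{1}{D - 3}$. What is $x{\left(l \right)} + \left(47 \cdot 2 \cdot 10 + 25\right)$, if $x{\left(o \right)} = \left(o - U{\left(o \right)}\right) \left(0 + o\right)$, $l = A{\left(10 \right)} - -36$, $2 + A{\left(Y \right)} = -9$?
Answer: $\frac{34955}{22} \approx 1588.9$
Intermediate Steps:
$A{\left(Y \right)} = -11$ ($A{\left(Y \right)} = -2 - 9 = -11$)
$U{\left(D \right)} = \frac{1}{-3 + D}$
$l = 25$ ($l = -11 - -36 = -11 + 36 = 25$)
$x{\left(o \right)} = o \left(o - \frac{1}{-3 + o}\right)$ ($x{\left(o \right)} = \left(o - \frac{1}{-3 + o}\right) \left(0 + o\right) = \left(o - \frac{1}{-3 + o}\right) o = o \left(o - \frac{1}{-3 + o}\right)$)
$x{\left(l \right)} + \left(47 \cdot 2 \cdot 10 + 25\right) = \frac{25 \left(-1 + 25 \left(-3 + 25\right)\right)}{-3 + 25} + \left(47 \cdot 2 \cdot 10 + 25\right) = \frac{25 \left(-1 + 25 \cdot 22\right)}{22} + \left(47 \cdot 20 + 25\right) = 25 \cdot \frac{1}{22} \left(-1 + 550\right) + \left(940 + 25\right) = 25 \cdot \frac{1}{22} \cdot 549 + 965 = \frac{13725}{22} + 965 = \frac{34955}{22}$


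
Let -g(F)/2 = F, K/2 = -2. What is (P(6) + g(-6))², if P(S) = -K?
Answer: 256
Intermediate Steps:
K = -4 (K = 2*(-2) = -4)
P(S) = 4 (P(S) = -1*(-4) = 4)
g(F) = -2*F
(P(6) + g(-6))² = (4 - 2*(-6))² = (4 + 12)² = 16² = 256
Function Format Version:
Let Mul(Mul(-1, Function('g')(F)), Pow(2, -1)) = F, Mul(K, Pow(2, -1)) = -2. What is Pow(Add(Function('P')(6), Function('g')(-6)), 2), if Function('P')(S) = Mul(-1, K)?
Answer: 256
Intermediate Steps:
K = -4 (K = Mul(2, -2) = -4)
Function('P')(S) = 4 (Function('P')(S) = Mul(-1, -4) = 4)
Function('g')(F) = Mul(-2, F)
Pow(Add(Function('P')(6), Function('g')(-6)), 2) = Pow(Add(4, Mul(-2, -6)), 2) = Pow(Add(4, 12), 2) = Pow(16, 2) = 256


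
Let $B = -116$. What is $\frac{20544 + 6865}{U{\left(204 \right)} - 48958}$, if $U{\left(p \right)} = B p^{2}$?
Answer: $- \frac{27409}{4876414} \approx -0.0056207$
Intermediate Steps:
$U{\left(p \right)} = - 116 p^{2}$
$\frac{20544 + 6865}{U{\left(204 \right)} - 48958} = \frac{20544 + 6865}{- 116 \cdot 204^{2} - 48958} = \frac{27409}{\left(-116\right) 41616 - 48958} = \frac{27409}{-4827456 - 48958} = \frac{27409}{-4876414} = 27409 \left(- \frac{1}{4876414}\right) = - \frac{27409}{4876414}$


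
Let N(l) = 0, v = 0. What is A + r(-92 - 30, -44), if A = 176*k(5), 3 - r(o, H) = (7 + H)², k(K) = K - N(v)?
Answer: -486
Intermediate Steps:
k(K) = K (k(K) = K - 1*0 = K + 0 = K)
r(o, H) = 3 - (7 + H)²
A = 880 (A = 176*5 = 880)
A + r(-92 - 30, -44) = 880 + (3 - (7 - 44)²) = 880 + (3 - 1*(-37)²) = 880 + (3 - 1*1369) = 880 + (3 - 1369) = 880 - 1366 = -486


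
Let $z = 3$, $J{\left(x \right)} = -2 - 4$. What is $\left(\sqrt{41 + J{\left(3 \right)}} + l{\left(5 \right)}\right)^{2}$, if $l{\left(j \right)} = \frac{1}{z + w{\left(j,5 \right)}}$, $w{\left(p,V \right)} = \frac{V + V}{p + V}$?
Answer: $\frac{561}{16} + \frac{\sqrt{35}}{2} \approx 38.021$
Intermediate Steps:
$J{\left(x \right)} = -6$ ($J{\left(x \right)} = -2 - 4 = -6$)
$w{\left(p,V \right)} = \frac{2 V}{V + p}$
$l{\left(j \right)} = \frac{1}{3 + \frac{10}{5 + j}}$ ($l{\left(j \right)} = \frac{1}{3 + 2 \cdot 5 \frac{1}{5 + j}} = \frac{1}{3 + \frac{10}{5 + j}}$)
$\left(\sqrt{41 + J{\left(3 \right)}} + l{\left(5 \right)}\right)^{2} = \left(\sqrt{41 - 6} + \frac{5 + 5}{25 + 3 \cdot 5}\right)^{2} = \left(\sqrt{35} + \frac{1}{25 + 15} \cdot 10\right)^{2} = \left(\sqrt{35} + \frac{1}{40} \cdot 10\right)^{2} = \left(\sqrt{35} + \frac{1}{4}\right)^{2} = \left(\frac{1}{4} + \sqrt{35}\right)^{2}$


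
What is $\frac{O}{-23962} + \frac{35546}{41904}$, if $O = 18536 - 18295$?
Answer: $\frac{210413597}{251025912} \approx 0.83821$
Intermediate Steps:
$O = 241$ ($O = 18536 - 18295 = 241$)
$\frac{O}{-23962} + \frac{35546}{41904} = \frac{241}{-23962} + \frac{35546}{41904} = 241 \left(- \frac{1}{23962}\right) + 35546 \cdot \frac{1}{41904} = - \frac{241}{23962} + \frac{17773}{20952} = \frac{210413597}{251025912}$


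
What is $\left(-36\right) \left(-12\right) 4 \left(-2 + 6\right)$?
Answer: $6912$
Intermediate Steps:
$\left(-36\right) \left(-12\right) 4 \left(-2 + 6\right) = 432 \cdot 4 \cdot 4 = 432 \cdot 16 = 6912$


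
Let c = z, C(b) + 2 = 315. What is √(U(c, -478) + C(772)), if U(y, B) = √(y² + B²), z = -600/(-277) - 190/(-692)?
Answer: √(2875120645732 + 95842*√2098837673477801)/95842 ≈ 28.125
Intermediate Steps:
C(b) = 313 (C(b) = -2 + 315 = 313)
z = 233915/95842 (z = -600*(-1/277) - 190*(-1/692) = 600/277 + 95/346 = 233915/95842 ≈ 2.4406)
c = 233915/95842 ≈ 2.4406
U(y, B) = √(B² + y²)
√(U(c, -478) + C(772)) = √(√((-478)² + (233915/95842)²) + 313) = √(√(228484 + 54716227225/9185688964) + 313) = √(√(2098837673477801/9185688964) + 313) = √(√2098837673477801/95842 + 313) = √(313 + √2098837673477801/95842)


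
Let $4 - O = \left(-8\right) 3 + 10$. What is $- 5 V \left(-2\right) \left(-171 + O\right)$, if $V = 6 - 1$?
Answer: $-7650$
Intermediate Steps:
$O = 18$ ($O = 4 - \left(\left(-8\right) 3 + 10\right) = 4 - \left(-24 + 10\right) = 4 - -14 = 4 + 14 = 18$)
$V = 5$
$- 5 V \left(-2\right) \left(-171 + O\right) = \left(-5\right) 5 \left(-2\right) \left(-171 + 18\right) = \left(-25\right) \left(-2\right) \left(-153\right) = 50 \left(-153\right) = -7650$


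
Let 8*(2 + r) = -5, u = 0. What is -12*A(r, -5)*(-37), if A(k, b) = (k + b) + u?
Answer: -6771/2 ≈ -3385.5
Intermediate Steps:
r = -21/8 (r = -2 + (1/8)*(-5) = -2 - 5/8 = -21/8 ≈ -2.6250)
A(k, b) = b + k (A(k, b) = (k + b) + 0 = (b + k) + 0 = b + k)
-12*A(r, -5)*(-37) = -12*(-5 - 21/8)*(-37) = -12*(-61/8)*(-37) = (183/2)*(-37) = -6771/2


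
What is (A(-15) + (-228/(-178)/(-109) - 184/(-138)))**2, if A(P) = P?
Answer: 158470074889/846984609 ≈ 187.10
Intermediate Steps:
(A(-15) + (-228/(-178)/(-109) - 184/(-138)))**2 = (-15 + (-228/(-178)/(-109) - 184/(-138)))**2 = (-15 + (-228*(-1/178)*(-1/109) - 184*(-1/138)))**2 = (-15 + ((114/89)*(-1/109) + 4/3))**2 = (-15 + (-114/9701 + 4/3))**2 = (-15 + 38462/29103)**2 = (-398083/29103)**2 = 158470074889/846984609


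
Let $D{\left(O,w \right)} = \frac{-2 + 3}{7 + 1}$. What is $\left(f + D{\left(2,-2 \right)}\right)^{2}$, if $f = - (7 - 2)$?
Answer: $\frac{1521}{64} \approx 23.766$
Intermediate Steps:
$D{\left(O,w \right)} = \frac{1}{8}$ ($D{\left(O,w \right)} = 1 \cdot \frac{1}{8} = \frac{1}{8}$)
$f = -5$ ($f = \left(-1\right) 5 = -5$)
$\left(f + D{\left(2,-2 \right)}\right)^{2} = \left(-5 + \frac{1}{8}\right)^{2} = \left(- \frac{39}{8}\right)^{2} = \frac{1521}{64}$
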